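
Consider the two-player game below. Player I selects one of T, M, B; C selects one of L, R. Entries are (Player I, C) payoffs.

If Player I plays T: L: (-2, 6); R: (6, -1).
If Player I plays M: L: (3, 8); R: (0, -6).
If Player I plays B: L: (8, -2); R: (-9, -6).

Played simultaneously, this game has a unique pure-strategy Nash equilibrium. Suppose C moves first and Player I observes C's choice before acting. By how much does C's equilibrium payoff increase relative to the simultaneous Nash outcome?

Work backward from Player I's decision.
- L → Player I plays B (best of -2, 3, 8); C gets -2.
- R → Player I plays T (best of 6, 0, -9); C gets -1.
C's induced payoffs are -2, -1, so C commits to R. Subgame-perfect outcome: (T, R) with payoffs (6, -1).
For the simultaneous game, intersect best replies.
Player I's best replies: L→B; R→T.
C's best replies: T→L; M→L; B→L.
The unique mutual best reply is (B, L), giving (8, -2).
C's commitment gain: -1 − -2 = 1.

1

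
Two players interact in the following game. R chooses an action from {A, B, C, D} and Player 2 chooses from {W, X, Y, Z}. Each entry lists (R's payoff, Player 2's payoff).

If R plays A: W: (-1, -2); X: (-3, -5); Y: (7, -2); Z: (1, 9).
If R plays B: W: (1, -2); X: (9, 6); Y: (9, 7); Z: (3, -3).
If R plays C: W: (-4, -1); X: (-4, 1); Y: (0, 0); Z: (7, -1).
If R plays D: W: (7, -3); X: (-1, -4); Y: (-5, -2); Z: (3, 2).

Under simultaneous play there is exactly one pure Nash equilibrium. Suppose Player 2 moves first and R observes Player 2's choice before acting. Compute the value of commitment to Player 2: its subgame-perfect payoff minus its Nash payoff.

0

Backward induction with Player 2 moving first.
- W: R compares -1, 1, -4, 7 and picks D; Player 2 would get -3.
- X: R compares -3, 9, -4, -1 and picks B; Player 2 would get 6.
- Y: R compares 7, 9, 0, -5 and picks B; Player 2 would get 7.
- Z: R compares 1, 3, 7, 3 and picks C; Player 2 would get -1.
Player 2's induced payoffs are -3, 6, 7, -1, so Player 2 commits to Y. Subgame-perfect outcome: (B, Y) with payoffs (9, 7).
For the simultaneous game, intersect best replies.
R's best replies: W→D; X→B; Y→B; Z→C.
Player 2's best replies: A→Z; B→Y; C→X; D→Z.
Only (B, Y) has each player best-responding; Nash payoffs (9, 7).
Player 2's commitment gain: 7 − 7 = 0.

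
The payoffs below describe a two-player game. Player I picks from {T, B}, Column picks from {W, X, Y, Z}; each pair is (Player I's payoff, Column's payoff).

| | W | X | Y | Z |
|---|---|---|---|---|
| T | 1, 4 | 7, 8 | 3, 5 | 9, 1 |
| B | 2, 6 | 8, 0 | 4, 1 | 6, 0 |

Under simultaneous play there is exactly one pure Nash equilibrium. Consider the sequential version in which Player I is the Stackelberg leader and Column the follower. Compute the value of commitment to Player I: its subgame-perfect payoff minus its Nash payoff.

5

Solve by backward induction (Player I leads).
- T → Column plays X (best of 4, 8, 5, 1); Player I gets 7.
- B → Column plays W (best of 6, 0, 1, 0); Player I gets 2.
Maximizing over 7, 2, Player I chooses T. Subgame-perfect outcome: (T, X) with payoffs (7, 8).
Under simultaneous play:
Player I's best replies: W→B; X→B; Y→B; Z→T.
Column's best replies: T→X; B→W.
The unique mutual best reply is (B, W), giving (2, 6).
Player I's commitment gain: 7 − 2 = 5.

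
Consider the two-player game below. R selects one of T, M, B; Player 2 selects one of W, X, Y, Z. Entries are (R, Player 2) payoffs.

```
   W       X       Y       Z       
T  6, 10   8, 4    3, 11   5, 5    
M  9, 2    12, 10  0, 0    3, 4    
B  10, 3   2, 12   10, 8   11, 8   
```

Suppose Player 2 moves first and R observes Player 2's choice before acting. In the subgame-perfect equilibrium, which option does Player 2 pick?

X

R best-responds to each possible Player 2 move:
- W: R compares 6, 9, 10 and picks B; Player 2 would get 3.
- X: R compares 8, 12, 2 and picks M; Player 2 would get 10.
- Y: R compares 3, 0, 10 and picks B; Player 2 would get 8.
- Z: R compares 5, 3, 11 and picks B; Player 2 would get 8.
Player 2's induced payoffs are 3, 10, 8, 8, so Player 2 commits to X. Subgame-perfect outcome: (M, X) with payoffs (12, 10).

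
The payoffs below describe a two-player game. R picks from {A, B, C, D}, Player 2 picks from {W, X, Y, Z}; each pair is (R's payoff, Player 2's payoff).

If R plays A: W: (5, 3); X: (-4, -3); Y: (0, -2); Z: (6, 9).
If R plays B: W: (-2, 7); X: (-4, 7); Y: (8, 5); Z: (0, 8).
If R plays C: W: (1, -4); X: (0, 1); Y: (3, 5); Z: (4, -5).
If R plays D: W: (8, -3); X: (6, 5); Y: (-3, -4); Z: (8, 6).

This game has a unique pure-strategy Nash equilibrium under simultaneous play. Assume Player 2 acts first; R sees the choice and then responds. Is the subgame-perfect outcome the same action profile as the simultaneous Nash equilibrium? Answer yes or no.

R best-responds to each possible Player 2 move:
- W: R compares 5, -2, 1, 8 and picks D; Player 2 would get -3.
- X: R compares -4, -4, 0, 6 and picks D; Player 2 would get 5.
- Y: R compares 0, 8, 3, -3 and picks B; Player 2 would get 5.
- Z: R compares 6, 0, 4, 8 and picks D; Player 2 would get 6.
Among -3, 5, 5, 6, the best is 6 at Z. Subgame-perfect outcome: (D, Z) with payoffs (8, 6).
Under simultaneous play:
R's best replies: W→D; X→D; Y→B; Z→D.
Player 2's best replies: A→Z; B→Z; C→Y; D→Z.
The unique mutual best reply is (D, Z), giving (8, 6).
Sequential outcome (D, Z) coincides with the Nash profile (D, Z).

yes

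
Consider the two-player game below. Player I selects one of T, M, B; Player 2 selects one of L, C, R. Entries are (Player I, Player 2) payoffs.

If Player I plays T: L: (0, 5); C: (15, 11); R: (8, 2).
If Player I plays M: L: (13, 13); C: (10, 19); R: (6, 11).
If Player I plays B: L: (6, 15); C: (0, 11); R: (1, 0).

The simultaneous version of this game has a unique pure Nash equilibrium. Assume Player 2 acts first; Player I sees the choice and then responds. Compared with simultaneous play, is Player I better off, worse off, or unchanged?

worse off

Backward induction with Player 2 moving first.
- L: Player I compares 0, 13, 6 and picks M; Player 2 would get 13.
- C: Player I compares 15, 10, 0 and picks T; Player 2 would get 11.
- R: Player I compares 8, 6, 1 and picks T; Player 2 would get 2.
Player 2's induced payoffs are 13, 11, 2, so Player 2 commits to L. Subgame-perfect outcome: (M, L) with payoffs (13, 13).
For the simultaneous game, intersect best replies.
Player I's best replies: L→M; C→T; R→T.
Player 2's best replies: T→C; M→C; B→L.
Only (T, C) has each player best-responding; Nash payoffs (15, 11).
Player I earns 13 sequentially versus 15 at the Nash outcome: worse off.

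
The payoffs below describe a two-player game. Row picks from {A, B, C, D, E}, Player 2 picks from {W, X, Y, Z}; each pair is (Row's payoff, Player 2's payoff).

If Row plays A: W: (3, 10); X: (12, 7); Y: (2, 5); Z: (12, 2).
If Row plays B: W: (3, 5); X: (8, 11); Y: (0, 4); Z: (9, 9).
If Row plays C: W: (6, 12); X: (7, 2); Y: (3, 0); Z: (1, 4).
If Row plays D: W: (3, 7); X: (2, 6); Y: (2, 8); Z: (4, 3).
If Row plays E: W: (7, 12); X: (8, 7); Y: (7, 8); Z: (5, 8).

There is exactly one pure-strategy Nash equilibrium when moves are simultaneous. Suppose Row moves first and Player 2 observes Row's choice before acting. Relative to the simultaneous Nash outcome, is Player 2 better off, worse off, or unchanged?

Solve by backward induction (Row leads).
- A: Player 2 compares 10, 7, 5, 2 and picks W; Row would get 3.
- B: Player 2 compares 5, 11, 4, 9 and picks X; Row would get 8.
- C: Player 2 compares 12, 2, 0, 4 and picks W; Row would get 6.
- D: Player 2 compares 7, 6, 8, 3 and picks Y; Row would get 2.
- E: Player 2 compares 12, 7, 8, 8 and picks W; Row would get 7.
Among 3, 8, 6, 2, 7, the best is 8 at B. Subgame-perfect outcome: (B, X) with payoffs (8, 11).
Under simultaneous play:
Row's best replies: W→E; X→A; Y→E; Z→A.
Player 2's best replies: A→W; B→X; C→W; D→Y; E→W.
Only (E, W) has each player best-responding; Nash payoffs (7, 12).
Player 2 earns 11 sequentially versus 12 at the Nash outcome: worse off.

worse off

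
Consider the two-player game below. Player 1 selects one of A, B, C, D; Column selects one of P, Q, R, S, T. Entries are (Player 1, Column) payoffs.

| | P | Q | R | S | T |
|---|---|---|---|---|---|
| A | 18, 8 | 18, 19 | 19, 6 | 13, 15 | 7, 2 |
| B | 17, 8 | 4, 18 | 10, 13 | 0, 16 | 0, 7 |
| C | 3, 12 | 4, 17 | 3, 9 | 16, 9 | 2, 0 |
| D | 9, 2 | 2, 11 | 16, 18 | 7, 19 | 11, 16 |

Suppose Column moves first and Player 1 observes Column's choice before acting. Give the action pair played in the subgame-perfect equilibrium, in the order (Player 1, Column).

Player 1 best-responds to each possible Column move:
- P: Player 1 compares 18, 17, 3, 9 and picks A; Column would get 8.
- Q: Player 1 compares 18, 4, 4, 2 and picks A; Column would get 19.
- R: Player 1 compares 19, 10, 3, 16 and picks A; Column would get 6.
- S: Player 1 compares 13, 0, 16, 7 and picks C; Column would get 9.
- T: Player 1 compares 7, 0, 2, 11 and picks D; Column would get 16.
Maximizing over 8, 19, 6, 9, 16, Column chooses Q. Subgame-perfect outcome: (A, Q) with payoffs (18, 19).

(A, Q)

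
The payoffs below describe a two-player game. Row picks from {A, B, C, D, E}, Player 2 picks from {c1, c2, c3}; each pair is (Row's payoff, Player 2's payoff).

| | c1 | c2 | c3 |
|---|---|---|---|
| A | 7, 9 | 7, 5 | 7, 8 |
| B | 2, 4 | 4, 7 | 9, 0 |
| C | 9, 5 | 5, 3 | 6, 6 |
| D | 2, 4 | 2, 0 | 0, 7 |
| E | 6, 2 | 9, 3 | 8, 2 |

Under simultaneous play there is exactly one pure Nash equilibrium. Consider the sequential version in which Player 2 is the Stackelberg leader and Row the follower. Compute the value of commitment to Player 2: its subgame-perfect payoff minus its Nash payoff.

2

Backward induction with Player 2 moving first.
- c1: BR = C, leader payoff 5.
- c2: BR = E, leader payoff 3.
- c3: BR = B, leader payoff 0.
Maximizing over 5, 3, 0, Player 2 chooses c1. Subgame-perfect outcome: (C, c1) with payoffs (9, 5).
Now find the simultaneous Nash equilibrium.
Row's best replies: c1→C; c2→E; c3→B.
Player 2's best replies: A→c1; B→c2; C→c3; D→c3; E→c2.
Only (E, c2) has each player best-responding; Nash payoffs (9, 3).
Player 2's commitment gain: 5 − 3 = 2.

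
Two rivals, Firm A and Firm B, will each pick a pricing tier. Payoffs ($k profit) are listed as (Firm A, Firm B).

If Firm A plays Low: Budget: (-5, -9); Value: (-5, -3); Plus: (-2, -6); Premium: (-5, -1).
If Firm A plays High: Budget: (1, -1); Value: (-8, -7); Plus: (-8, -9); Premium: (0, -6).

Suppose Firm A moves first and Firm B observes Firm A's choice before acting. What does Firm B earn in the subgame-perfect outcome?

Backward induction with Firm A moving first.
- Low: BR = Premium, leader payoff -5.
- High: BR = Budget, leader payoff 1.
Among -5, 1, the best is 1 at High. Subgame-perfect outcome: (High, Budget) with payoffs (1, -1).

-1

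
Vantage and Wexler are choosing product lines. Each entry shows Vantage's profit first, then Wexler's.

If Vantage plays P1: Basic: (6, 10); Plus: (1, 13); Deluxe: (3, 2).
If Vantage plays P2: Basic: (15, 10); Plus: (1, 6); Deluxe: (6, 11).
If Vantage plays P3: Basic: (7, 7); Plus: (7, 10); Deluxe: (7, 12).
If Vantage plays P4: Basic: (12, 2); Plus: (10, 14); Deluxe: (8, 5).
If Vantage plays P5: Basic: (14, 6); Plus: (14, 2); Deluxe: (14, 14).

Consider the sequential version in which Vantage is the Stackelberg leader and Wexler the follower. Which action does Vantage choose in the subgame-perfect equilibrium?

P5

Backward induction with Vantage moving first.
- P1: Wexler compares 10, 13, 2 and picks Plus; Vantage would get 1.
- P2: Wexler compares 10, 6, 11 and picks Deluxe; Vantage would get 6.
- P3: Wexler compares 7, 10, 12 and picks Deluxe; Vantage would get 7.
- P4: Wexler compares 2, 14, 5 and picks Plus; Vantage would get 10.
- P5: Wexler compares 6, 2, 14 and picks Deluxe; Vantage would get 14.
Among 1, 6, 7, 10, 14, the best is 14 at P5. Subgame-perfect outcome: (P5, Deluxe) with payoffs (14, 14).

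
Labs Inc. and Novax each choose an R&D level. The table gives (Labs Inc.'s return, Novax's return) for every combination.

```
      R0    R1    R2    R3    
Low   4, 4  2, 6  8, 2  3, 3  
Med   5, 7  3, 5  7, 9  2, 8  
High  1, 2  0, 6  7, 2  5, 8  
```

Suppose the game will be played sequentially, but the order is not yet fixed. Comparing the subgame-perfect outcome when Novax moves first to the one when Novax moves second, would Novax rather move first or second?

second

If Labs Inc. leads: Novax's best replies are Low→R1, Med→R2, High→R3; Labs Inc.'s induced payoffs 2, 7, 5; outcome (Med, R2), payoffs (7, 9).
If Novax leads: Labs Inc.'s best replies are R0→Med, R1→Med, R2→Low, R3→High; Novax's induced payoffs 7, 5, 2, 8; outcome (High, R3), payoffs (5, 8).
Novax gets 8 moving first and 9 moving second, so Novax prefers to move second.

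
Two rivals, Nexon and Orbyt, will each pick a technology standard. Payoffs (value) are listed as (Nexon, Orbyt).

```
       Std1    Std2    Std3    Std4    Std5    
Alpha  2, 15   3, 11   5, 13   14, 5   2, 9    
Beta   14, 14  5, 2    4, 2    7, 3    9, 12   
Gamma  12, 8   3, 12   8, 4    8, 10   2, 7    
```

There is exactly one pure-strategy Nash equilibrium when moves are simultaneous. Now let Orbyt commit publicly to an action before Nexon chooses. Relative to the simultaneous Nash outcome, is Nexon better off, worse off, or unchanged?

unchanged

Nexon best-responds to each possible Orbyt move:
- Std1 → Nexon plays Beta (best of 2, 14, 12); Orbyt gets 14.
- Std2 → Nexon plays Beta (best of 3, 5, 3); Orbyt gets 2.
- Std3 → Nexon plays Gamma (best of 5, 4, 8); Orbyt gets 4.
- Std4 → Nexon plays Alpha (best of 14, 7, 8); Orbyt gets 5.
- Std5 → Nexon plays Beta (best of 2, 9, 2); Orbyt gets 12.
Maximizing over 14, 2, 4, 5, 12, Orbyt chooses Std1. Subgame-perfect outcome: (Beta, Std1) with payoffs (14, 14).
Now find the simultaneous Nash equilibrium.
Nexon's best replies: Std1→Beta; Std2→Beta; Std3→Gamma; Std4→Alpha; Std5→Beta.
Orbyt's best replies: Alpha→Std1; Beta→Std1; Gamma→Std2.
The unique mutual best reply is (Beta, Std1), giving (14, 14).
Nexon earns 14 sequentially versus 14 at the Nash outcome: unchanged.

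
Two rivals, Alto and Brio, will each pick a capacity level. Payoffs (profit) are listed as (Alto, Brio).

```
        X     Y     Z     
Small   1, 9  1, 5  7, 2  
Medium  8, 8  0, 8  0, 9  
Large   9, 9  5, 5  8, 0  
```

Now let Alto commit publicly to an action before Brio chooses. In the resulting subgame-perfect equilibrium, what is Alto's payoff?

Backward induction with Alto moving first.
- Small → Brio plays X (best of 9, 5, 2); Alto gets 1.
- Medium → Brio plays Z (best of 8, 8, 9); Alto gets 0.
- Large → Brio plays X (best of 9, 5, 0); Alto gets 9.
Among 1, 0, 9, the best is 9 at Large. Subgame-perfect outcome: (Large, X) with payoffs (9, 9).

9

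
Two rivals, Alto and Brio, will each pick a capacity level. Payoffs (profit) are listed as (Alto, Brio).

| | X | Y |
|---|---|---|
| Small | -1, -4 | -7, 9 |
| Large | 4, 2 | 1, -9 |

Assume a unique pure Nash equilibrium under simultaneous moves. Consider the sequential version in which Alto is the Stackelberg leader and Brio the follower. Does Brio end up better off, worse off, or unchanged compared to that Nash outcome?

unchanged

Work backward from Brio's decision.
- Small: Brio compares -4, 9 and picks Y; Alto would get -7.
- Large: Brio compares 2, -9 and picks X; Alto would get 4.
Alto's induced payoffs are -7, 4, so Alto commits to Large. Subgame-perfect outcome: (Large, X) with payoffs (4, 2).
For the simultaneous game, intersect best replies.
Alto's best replies: X→Large; Y→Large.
Brio's best replies: Small→Y; Large→X.
The unique mutual best reply is (Large, X), giving (4, 2).
Brio earns 2 sequentially versus 2 at the Nash outcome: unchanged.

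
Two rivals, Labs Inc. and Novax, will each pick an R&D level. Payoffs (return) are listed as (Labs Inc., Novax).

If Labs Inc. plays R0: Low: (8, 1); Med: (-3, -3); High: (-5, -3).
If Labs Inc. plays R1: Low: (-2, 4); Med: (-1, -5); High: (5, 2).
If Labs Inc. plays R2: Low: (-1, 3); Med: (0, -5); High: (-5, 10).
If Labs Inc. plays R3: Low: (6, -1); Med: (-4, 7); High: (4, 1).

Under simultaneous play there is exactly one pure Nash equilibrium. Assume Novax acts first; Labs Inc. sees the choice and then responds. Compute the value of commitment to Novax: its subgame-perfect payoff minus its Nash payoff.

Solve by backward induction (Novax leads).
- Low: Labs Inc. compares 8, -2, -1, 6 and picks R0; Novax would get 1.
- Med: Labs Inc. compares -3, -1, 0, -4 and picks R2; Novax would get -5.
- High: Labs Inc. compares -5, 5, -5, 4 and picks R1; Novax would get 2.
Novax's induced payoffs are 1, -5, 2, so Novax commits to High. Subgame-perfect outcome: (R1, High) with payoffs (5, 2).
Now find the simultaneous Nash equilibrium.
Labs Inc.'s best replies: Low→R0; Med→R2; High→R1.
Novax's best replies: R0→Low; R1→Low; R2→High; R3→Med.
The unique mutual best reply is (R0, Low), giving (8, 1).
Novax's commitment gain: 2 − 1 = 1.

1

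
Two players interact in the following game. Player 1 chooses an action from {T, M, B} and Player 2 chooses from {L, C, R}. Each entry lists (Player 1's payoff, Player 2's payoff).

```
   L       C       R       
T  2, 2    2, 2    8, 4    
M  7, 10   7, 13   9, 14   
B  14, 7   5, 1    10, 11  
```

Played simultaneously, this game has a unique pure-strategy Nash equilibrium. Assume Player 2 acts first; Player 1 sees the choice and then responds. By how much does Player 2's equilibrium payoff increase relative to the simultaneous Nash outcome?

Solve by backward induction (Player 2 leads).
- L → Player 1 plays B (best of 2, 7, 14); Player 2 gets 7.
- C → Player 1 plays M (best of 2, 7, 5); Player 2 gets 13.
- R → Player 1 plays B (best of 8, 9, 10); Player 2 gets 11.
Among 7, 13, 11, the best is 13 at C. Subgame-perfect outcome: (M, C) with payoffs (7, 13).
Under simultaneous play:
Player 1's best replies: L→B; C→M; R→B.
Player 2's best replies: T→R; M→R; B→R.
The unique mutual best reply is (B, R), giving (10, 11).
Player 2's commitment gain: 13 − 11 = 2.

2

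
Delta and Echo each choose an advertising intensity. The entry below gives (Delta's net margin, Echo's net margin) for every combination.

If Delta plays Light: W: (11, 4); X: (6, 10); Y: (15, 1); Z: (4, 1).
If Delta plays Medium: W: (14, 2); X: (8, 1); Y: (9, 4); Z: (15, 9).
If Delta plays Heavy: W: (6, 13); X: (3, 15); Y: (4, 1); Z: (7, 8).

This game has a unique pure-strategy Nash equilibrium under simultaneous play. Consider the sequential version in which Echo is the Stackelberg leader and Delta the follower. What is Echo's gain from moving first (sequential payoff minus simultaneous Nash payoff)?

Solve by backward induction (Echo leads).
- W: BR = Medium, leader payoff 2.
- X: BR = Medium, leader payoff 1.
- Y: BR = Light, leader payoff 1.
- Z: BR = Medium, leader payoff 9.
Echo's induced payoffs are 2, 1, 1, 9, so Echo commits to Z. Subgame-perfect outcome: (Medium, Z) with payoffs (15, 9).
Now find the simultaneous Nash equilibrium.
Delta's best replies: W→Medium; X→Medium; Y→Light; Z→Medium.
Echo's best replies: Light→X; Medium→Z; Heavy→X.
The unique mutual best reply is (Medium, Z), giving (15, 9).
Echo's commitment gain: 9 − 9 = 0.

0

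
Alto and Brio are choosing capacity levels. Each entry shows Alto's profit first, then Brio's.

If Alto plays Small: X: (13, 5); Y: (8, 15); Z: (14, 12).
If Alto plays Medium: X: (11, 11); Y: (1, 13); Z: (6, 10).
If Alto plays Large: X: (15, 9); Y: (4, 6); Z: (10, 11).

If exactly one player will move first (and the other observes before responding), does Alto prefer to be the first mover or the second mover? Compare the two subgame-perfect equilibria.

If Alto leads: Brio's best replies are Small→Y, Medium→Y, Large→Z; Alto's induced payoffs 8, 1, 10; outcome (Large, Z), payoffs (10, 11).
If Brio leads: Alto's best replies are X→Large, Y→Small, Z→Small; Brio's induced payoffs 9, 15, 12; outcome (Small, Y), payoffs (8, 15).
Alto gets 10 moving first and 8 moving second, so Alto prefers to move first.

first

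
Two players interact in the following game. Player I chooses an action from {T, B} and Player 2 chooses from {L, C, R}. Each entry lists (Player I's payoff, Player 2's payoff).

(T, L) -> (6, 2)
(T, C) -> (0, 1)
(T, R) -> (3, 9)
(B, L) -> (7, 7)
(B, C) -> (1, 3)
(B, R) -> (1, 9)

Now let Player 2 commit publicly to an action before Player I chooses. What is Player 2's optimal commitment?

R

Work backward from Player I's decision.
- L: Player I compares 6, 7 and picks B; Player 2 would get 7.
- C: Player I compares 0, 1 and picks B; Player 2 would get 3.
- R: Player I compares 3, 1 and picks T; Player 2 would get 9.
Maximizing over 7, 3, 9, Player 2 chooses R. Subgame-perfect outcome: (T, R) with payoffs (3, 9).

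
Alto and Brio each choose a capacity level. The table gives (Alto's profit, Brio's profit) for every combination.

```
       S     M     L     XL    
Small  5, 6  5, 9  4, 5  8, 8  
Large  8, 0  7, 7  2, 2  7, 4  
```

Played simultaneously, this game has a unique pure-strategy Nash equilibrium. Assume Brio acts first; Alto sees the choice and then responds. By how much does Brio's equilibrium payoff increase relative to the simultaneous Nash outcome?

1

Alto best-responds to each possible Brio move:
- S: Alto compares 5, 8 and picks Large; Brio would get 0.
- M: Alto compares 5, 7 and picks Large; Brio would get 7.
- L: Alto compares 4, 2 and picks Small; Brio would get 5.
- XL: Alto compares 8, 7 and picks Small; Brio would get 8.
Among 0, 7, 5, 8, the best is 8 at XL. Subgame-perfect outcome: (Small, XL) with payoffs (8, 8).
Under simultaneous play:
Alto's best replies: S→Large; M→Large; L→Small; XL→Small.
Brio's best replies: Small→M; Large→M.
Only (Large, M) has each player best-responding; Nash payoffs (7, 7).
Brio's commitment gain: 8 − 7 = 1.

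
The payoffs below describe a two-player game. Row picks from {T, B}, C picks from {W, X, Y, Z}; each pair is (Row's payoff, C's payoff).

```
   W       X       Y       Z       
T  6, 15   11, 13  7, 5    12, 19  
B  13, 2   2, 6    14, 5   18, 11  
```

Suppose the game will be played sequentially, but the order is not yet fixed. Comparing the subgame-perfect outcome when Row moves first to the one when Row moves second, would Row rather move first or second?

If Row leads: C's best replies are T→Z, B→Z; Row's induced payoffs 12, 18; outcome (B, Z), payoffs (18, 11).
If C leads: Row's best replies are W→B, X→T, Y→B, Z→B; C's induced payoffs 2, 13, 5, 11; outcome (T, X), payoffs (11, 13).
Row gets 18 moving first and 11 moving second, so Row prefers to move first.

first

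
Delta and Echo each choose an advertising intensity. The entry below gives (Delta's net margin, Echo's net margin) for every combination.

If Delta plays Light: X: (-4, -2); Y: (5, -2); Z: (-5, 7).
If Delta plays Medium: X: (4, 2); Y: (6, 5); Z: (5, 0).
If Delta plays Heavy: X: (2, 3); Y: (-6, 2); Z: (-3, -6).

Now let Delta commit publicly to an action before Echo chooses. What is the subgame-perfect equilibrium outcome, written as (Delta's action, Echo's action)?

(Medium, Y)

Backward induction with Delta moving first.
- Light: BR = Z, leader payoff -5.
- Medium: BR = Y, leader payoff 6.
- Heavy: BR = X, leader payoff 2.
Delta's induced payoffs are -5, 6, 2, so Delta commits to Medium. Subgame-perfect outcome: (Medium, Y) with payoffs (6, 5).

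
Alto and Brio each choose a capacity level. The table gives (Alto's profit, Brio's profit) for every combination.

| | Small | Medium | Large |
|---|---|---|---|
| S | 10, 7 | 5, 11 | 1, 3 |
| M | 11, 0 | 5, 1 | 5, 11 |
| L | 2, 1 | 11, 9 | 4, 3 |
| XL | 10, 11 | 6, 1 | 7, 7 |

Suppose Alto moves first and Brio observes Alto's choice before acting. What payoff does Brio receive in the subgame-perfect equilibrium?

9

Work backward from Brio's decision.
- S: Brio compares 7, 11, 3 and picks Medium; Alto would get 5.
- M: Brio compares 0, 1, 11 and picks Large; Alto would get 5.
- L: Brio compares 1, 9, 3 and picks Medium; Alto would get 11.
- XL: Brio compares 11, 1, 7 and picks Small; Alto would get 10.
Among 5, 5, 11, 10, the best is 11 at L. Subgame-perfect outcome: (L, Medium) with payoffs (11, 9).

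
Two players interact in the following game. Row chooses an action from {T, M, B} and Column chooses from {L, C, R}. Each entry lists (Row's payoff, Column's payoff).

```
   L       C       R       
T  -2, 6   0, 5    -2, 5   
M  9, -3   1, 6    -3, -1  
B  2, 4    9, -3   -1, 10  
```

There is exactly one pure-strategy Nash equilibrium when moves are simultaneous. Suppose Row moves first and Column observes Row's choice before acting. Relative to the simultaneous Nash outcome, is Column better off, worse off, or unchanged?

worse off

Work backward from Column's decision.
- T: BR = L, leader payoff -2.
- M: BR = C, leader payoff 1.
- B: BR = R, leader payoff -1.
Maximizing over -2, 1, -1, Row chooses M. Subgame-perfect outcome: (M, C) with payoffs (1, 6).
Under simultaneous play:
Row's best replies: L→M; C→B; R→B.
Column's best replies: T→L; M→C; B→R.
Only (B, R) has each player best-responding; Nash payoffs (-1, 10).
Column earns 6 sequentially versus 10 at the Nash outcome: worse off.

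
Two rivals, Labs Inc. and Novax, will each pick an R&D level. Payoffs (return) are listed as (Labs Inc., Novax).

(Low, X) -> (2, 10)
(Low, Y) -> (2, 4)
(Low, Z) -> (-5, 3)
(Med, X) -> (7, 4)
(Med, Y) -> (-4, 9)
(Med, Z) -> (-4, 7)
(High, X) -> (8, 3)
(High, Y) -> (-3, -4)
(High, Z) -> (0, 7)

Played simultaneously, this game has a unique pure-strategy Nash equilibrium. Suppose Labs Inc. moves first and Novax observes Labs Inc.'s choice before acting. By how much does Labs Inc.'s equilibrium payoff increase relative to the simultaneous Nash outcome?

2

Solve by backward induction (Labs Inc. leads).
- Low: BR = X, leader payoff 2.
- Med: BR = Y, leader payoff -4.
- High: BR = Z, leader payoff 0.
Maximizing over 2, -4, 0, Labs Inc. chooses Low. Subgame-perfect outcome: (Low, X) with payoffs (2, 10).
Now find the simultaneous Nash equilibrium.
Labs Inc.'s best replies: X→High; Y→Low; Z→High.
Novax's best replies: Low→X; Med→Y; High→Z.
Only (High, Z) has each player best-responding; Nash payoffs (0, 7).
Labs Inc.'s commitment gain: 2 − 0 = 2.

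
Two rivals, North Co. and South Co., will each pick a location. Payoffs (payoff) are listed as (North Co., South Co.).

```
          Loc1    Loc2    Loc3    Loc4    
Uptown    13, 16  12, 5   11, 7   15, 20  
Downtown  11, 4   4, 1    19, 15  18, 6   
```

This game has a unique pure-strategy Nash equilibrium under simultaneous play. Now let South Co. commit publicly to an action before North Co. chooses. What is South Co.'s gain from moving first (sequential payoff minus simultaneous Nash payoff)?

1

Backward induction with South Co. moving first.
- Loc1: BR = Uptown, leader payoff 16.
- Loc2: BR = Uptown, leader payoff 5.
- Loc3: BR = Downtown, leader payoff 15.
- Loc4: BR = Downtown, leader payoff 6.
Maximizing over 16, 5, 15, 6, South Co. chooses Loc1. Subgame-perfect outcome: (Uptown, Loc1) with payoffs (13, 16).
Now find the simultaneous Nash equilibrium.
North Co.'s best replies: Loc1→Uptown; Loc2→Uptown; Loc3→Downtown; Loc4→Downtown.
South Co.'s best replies: Uptown→Loc4; Downtown→Loc3.
Only (Downtown, Loc3) has each player best-responding; Nash payoffs (19, 15).
South Co.'s commitment gain: 16 − 15 = 1.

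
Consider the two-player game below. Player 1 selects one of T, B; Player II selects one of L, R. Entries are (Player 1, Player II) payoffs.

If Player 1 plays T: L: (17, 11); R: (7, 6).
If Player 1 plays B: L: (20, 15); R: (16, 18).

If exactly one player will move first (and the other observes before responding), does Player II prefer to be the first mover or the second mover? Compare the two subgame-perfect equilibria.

first

If Player 1 leads: Player II's best replies are T→L, B→R; Player 1's induced payoffs 17, 16; outcome (T, L), payoffs (17, 11).
If Player II leads: Player 1's best replies are L→B, R→B; Player II's induced payoffs 15, 18; outcome (B, R), payoffs (16, 18).
Player II gets 18 moving first and 11 moving second, so Player II prefers to move first.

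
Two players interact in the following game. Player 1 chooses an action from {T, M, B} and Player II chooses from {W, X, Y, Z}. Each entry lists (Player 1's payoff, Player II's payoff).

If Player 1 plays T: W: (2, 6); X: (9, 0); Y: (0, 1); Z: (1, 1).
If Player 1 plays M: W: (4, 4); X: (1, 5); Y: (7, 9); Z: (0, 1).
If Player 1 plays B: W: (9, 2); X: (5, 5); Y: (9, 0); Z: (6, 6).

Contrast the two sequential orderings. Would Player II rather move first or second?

second

If Player 1 leads: Player II's best replies are T→W, M→Y, B→Z; Player 1's induced payoffs 2, 7, 6; outcome (M, Y), payoffs (7, 9).
If Player II leads: Player 1's best replies are W→B, X→T, Y→B, Z→B; Player II's induced payoffs 2, 0, 0, 6; outcome (B, Z), payoffs (6, 6).
Player II gets 6 moving first and 9 moving second, so Player II prefers to move second.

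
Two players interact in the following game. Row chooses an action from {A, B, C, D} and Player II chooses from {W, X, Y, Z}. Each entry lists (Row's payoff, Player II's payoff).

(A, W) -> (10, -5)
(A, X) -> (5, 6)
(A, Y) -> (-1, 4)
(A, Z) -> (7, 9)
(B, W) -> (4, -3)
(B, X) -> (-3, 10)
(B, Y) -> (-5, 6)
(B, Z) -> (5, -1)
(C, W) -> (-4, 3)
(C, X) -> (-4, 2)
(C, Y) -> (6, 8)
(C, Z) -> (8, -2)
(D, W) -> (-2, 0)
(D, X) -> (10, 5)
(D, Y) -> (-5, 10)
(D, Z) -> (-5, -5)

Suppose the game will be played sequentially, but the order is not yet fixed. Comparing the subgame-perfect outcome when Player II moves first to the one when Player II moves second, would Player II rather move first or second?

If Row leads: Player II's best replies are A→Z, B→X, C→Y, D→Y; Row's induced payoffs 7, -3, 6, -5; outcome (A, Z), payoffs (7, 9).
If Player II leads: Row's best replies are W→A, X→D, Y→C, Z→C; Player II's induced payoffs -5, 5, 8, -2; outcome (C, Y), payoffs (6, 8).
Player II gets 8 moving first and 9 moving second, so Player II prefers to move second.

second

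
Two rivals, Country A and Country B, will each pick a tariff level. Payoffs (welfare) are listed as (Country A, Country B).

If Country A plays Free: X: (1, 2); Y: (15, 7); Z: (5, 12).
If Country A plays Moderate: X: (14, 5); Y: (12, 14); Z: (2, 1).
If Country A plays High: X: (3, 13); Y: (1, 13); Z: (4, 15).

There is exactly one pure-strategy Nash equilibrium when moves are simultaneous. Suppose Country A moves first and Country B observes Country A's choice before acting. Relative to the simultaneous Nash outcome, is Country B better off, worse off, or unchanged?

better off

Backward induction with Country A moving first.
- Free: Country B compares 2, 7, 12 and picks Z; Country A would get 5.
- Moderate: Country B compares 5, 14, 1 and picks Y; Country A would get 12.
- High: Country B compares 13, 13, 15 and picks Z; Country A would get 4.
Among 5, 12, 4, the best is 12 at Moderate. Subgame-perfect outcome: (Moderate, Y) with payoffs (12, 14).
Under simultaneous play:
Country A's best replies: X→Moderate; Y→Free; Z→Free.
Country B's best replies: Free→Z; Moderate→Y; High→Z.
The unique mutual best reply is (Free, Z), giving (5, 12).
Country B earns 14 sequentially versus 12 at the Nash outcome: better off.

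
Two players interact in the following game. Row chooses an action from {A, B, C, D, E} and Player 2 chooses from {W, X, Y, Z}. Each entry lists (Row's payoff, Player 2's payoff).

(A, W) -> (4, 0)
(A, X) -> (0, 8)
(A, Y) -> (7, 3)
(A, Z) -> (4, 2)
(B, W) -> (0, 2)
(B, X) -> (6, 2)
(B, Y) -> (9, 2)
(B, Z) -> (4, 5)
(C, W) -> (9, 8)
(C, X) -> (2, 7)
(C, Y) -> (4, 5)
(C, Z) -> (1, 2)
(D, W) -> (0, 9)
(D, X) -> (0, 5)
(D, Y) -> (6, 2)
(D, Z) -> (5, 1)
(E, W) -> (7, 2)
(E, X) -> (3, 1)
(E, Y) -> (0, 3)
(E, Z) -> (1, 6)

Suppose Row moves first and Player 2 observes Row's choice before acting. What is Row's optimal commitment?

C

Backward induction with Row moving first.
- A: BR = X, leader payoff 0.
- B: BR = Z, leader payoff 4.
- C: BR = W, leader payoff 9.
- D: BR = W, leader payoff 0.
- E: BR = Z, leader payoff 1.
Among 0, 4, 9, 0, 1, the best is 9 at C. Subgame-perfect outcome: (C, W) with payoffs (9, 8).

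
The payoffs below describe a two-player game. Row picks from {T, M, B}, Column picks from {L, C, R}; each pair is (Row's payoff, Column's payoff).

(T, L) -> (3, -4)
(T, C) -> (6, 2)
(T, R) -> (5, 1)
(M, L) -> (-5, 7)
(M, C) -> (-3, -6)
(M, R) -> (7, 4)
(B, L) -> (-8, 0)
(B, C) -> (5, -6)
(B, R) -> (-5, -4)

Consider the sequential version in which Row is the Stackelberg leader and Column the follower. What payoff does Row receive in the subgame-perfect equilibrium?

Backward induction with Row moving first.
- T: Column compares -4, 2, 1 and picks C; Row would get 6.
- M: Column compares 7, -6, 4 and picks L; Row would get -5.
- B: Column compares 0, -6, -4 and picks L; Row would get -8.
Maximizing over 6, -5, -8, Row chooses T. Subgame-perfect outcome: (T, C) with payoffs (6, 2).

6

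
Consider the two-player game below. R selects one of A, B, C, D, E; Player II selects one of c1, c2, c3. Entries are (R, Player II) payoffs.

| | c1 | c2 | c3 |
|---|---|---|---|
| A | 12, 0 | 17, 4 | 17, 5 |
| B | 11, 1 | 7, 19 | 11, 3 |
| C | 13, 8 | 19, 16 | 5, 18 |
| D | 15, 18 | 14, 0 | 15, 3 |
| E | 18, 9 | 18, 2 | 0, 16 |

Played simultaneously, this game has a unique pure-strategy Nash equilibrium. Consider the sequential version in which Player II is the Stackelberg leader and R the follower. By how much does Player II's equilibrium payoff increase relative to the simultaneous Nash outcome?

11

Solve by backward induction (Player II leads).
- c1: R compares 12, 11, 13, 15, 18 and picks E; Player II would get 9.
- c2: R compares 17, 7, 19, 14, 18 and picks C; Player II would get 16.
- c3: R compares 17, 11, 5, 15, 0 and picks A; Player II would get 5.
Player II's induced payoffs are 9, 16, 5, so Player II commits to c2. Subgame-perfect outcome: (C, c2) with payoffs (19, 16).
Now find the simultaneous Nash equilibrium.
R's best replies: c1→E; c2→C; c3→A.
Player II's best replies: A→c3; B→c2; C→c3; D→c1; E→c3.
Only (A, c3) has each player best-responding; Nash payoffs (17, 5).
Player II's commitment gain: 16 − 5 = 11.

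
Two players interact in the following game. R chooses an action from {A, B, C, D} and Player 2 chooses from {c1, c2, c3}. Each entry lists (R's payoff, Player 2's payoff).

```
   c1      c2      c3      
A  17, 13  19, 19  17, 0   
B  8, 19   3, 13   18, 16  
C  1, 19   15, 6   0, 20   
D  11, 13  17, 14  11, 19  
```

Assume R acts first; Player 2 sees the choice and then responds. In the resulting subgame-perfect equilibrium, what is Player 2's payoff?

Solve by backward induction (R leads).
- A: BR = c2, leader payoff 19.
- B: BR = c1, leader payoff 8.
- C: BR = c3, leader payoff 0.
- D: BR = c3, leader payoff 11.
R's induced payoffs are 19, 8, 0, 11, so R commits to A. Subgame-perfect outcome: (A, c2) with payoffs (19, 19).

19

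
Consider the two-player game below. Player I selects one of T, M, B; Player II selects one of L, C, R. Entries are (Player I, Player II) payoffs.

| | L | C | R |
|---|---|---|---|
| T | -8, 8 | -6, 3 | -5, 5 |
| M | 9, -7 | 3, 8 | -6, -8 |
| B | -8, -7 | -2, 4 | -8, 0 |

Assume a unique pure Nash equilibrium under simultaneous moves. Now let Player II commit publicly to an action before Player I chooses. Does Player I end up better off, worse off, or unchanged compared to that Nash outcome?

unchanged

Solve by backward induction (Player II leads).
- L → Player I plays M (best of -8, 9, -8); Player II gets -7.
- C → Player I plays M (best of -6, 3, -2); Player II gets 8.
- R → Player I plays T (best of -5, -6, -8); Player II gets 5.
Player II's induced payoffs are -7, 8, 5, so Player II commits to C. Subgame-perfect outcome: (M, C) with payoffs (3, 8).
Under simultaneous play:
Player I's best replies: L→M; C→M; R→T.
Player II's best replies: T→L; M→C; B→C.
Only (M, C) has each player best-responding; Nash payoffs (3, 8).
Player I earns 3 sequentially versus 3 at the Nash outcome: unchanged.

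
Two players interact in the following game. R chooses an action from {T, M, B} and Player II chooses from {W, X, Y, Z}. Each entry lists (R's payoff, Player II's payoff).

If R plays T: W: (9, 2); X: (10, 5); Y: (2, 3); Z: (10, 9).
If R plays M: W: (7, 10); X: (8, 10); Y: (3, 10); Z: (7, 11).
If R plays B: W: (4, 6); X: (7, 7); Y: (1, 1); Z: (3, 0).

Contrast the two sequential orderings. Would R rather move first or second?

If R leads: Player II's best replies are T→Z, M→Z, B→X; R's induced payoffs 10, 7, 7; outcome (T, Z), payoffs (10, 9).
If Player II leads: R's best replies are W→T, X→T, Y→M, Z→T; Player II's induced payoffs 2, 5, 10, 9; outcome (M, Y), payoffs (3, 10).
R gets 10 moving first and 3 moving second, so R prefers to move first.

first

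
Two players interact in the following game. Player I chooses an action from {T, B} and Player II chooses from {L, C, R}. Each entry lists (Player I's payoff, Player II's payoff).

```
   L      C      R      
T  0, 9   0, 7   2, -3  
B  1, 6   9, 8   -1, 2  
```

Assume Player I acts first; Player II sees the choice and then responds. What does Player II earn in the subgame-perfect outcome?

Player II best-responds to each possible Player I move:
- T → Player II plays L (best of 9, 7, -3); Player I gets 0.
- B → Player II plays C (best of 6, 8, 2); Player I gets 9.
Maximizing over 0, 9, Player I chooses B. Subgame-perfect outcome: (B, C) with payoffs (9, 8).

8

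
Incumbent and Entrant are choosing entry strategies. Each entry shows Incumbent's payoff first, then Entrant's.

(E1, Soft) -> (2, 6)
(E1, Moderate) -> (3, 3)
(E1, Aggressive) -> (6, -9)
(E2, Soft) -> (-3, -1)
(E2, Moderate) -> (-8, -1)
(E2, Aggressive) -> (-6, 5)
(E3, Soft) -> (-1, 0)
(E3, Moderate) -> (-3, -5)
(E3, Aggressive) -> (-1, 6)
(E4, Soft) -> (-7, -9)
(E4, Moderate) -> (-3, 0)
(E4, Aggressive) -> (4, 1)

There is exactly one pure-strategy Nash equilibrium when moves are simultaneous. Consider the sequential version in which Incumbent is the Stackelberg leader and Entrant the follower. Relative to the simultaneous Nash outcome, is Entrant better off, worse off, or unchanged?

worse off

Solve by backward induction (Incumbent leads).
- E1: Entrant compares 6, 3, -9 and picks Soft; Incumbent would get 2.
- E2: Entrant compares -1, -1, 5 and picks Aggressive; Incumbent would get -6.
- E3: Entrant compares 0, -5, 6 and picks Aggressive; Incumbent would get -1.
- E4: Entrant compares -9, 0, 1 and picks Aggressive; Incumbent would get 4.
Incumbent's induced payoffs are 2, -6, -1, 4, so Incumbent commits to E4. Subgame-perfect outcome: (E4, Aggressive) with payoffs (4, 1).
Under simultaneous play:
Incumbent's best replies: Soft→E1; Moderate→E1; Aggressive→E1.
Entrant's best replies: E1→Soft; E2→Aggressive; E3→Aggressive; E4→Aggressive.
The unique mutual best reply is (E1, Soft), giving (2, 6).
Entrant earns 1 sequentially versus 6 at the Nash outcome: worse off.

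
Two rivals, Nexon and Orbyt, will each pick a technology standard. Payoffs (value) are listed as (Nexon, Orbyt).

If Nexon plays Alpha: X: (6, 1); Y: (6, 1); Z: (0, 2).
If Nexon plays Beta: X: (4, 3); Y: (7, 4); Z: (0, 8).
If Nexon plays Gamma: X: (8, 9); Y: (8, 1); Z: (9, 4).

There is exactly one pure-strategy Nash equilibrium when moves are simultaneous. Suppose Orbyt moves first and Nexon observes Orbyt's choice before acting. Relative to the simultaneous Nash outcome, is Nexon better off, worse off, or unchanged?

unchanged

Backward induction with Orbyt moving first.
- X → Nexon plays Gamma (best of 6, 4, 8); Orbyt gets 9.
- Y → Nexon plays Gamma (best of 6, 7, 8); Orbyt gets 1.
- Z → Nexon plays Gamma (best of 0, 0, 9); Orbyt gets 4.
Maximizing over 9, 1, 4, Orbyt chooses X. Subgame-perfect outcome: (Gamma, X) with payoffs (8, 9).
Under simultaneous play:
Nexon's best replies: X→Gamma; Y→Gamma; Z→Gamma.
Orbyt's best replies: Alpha→Z; Beta→Z; Gamma→X.
The unique mutual best reply is (Gamma, X), giving (8, 9).
Nexon earns 8 sequentially versus 8 at the Nash outcome: unchanged.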